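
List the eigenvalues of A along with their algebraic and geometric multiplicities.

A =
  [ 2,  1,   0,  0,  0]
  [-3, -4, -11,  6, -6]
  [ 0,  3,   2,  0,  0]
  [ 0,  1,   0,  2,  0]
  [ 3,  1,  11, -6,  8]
λ = 2: alg = 5, geom = 3

Step 1 — factor the characteristic polynomial to read off the algebraic multiplicities:
  χ_A(x) = (x - 2)^5

Step 2 — compute geometric multiplicities via the rank-nullity identity g(λ) = n − rank(A − λI):
  rank(A − (2)·I) = 2, so dim ker(A − (2)·I) = n − 2 = 3

Summary:
  λ = 2: algebraic multiplicity = 5, geometric multiplicity = 3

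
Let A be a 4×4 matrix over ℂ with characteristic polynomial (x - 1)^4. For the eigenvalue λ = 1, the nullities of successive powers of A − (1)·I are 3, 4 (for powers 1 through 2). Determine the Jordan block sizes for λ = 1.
Block sizes for λ = 1: [2, 1, 1]

From the dimensions of kernels of powers, the number of Jordan blocks of size at least j is d_j − d_{j−1} where d_j = dim ker(N^j) (with d_0 = 0). Computing the differences gives [3, 1].
The number of blocks of size exactly k is (#blocks of size ≥ k) − (#blocks of size ≥ k + 1), so the partition is: 2 block(s) of size 1, 1 block(s) of size 2.
In nonincreasing order the block sizes are [2, 1, 1].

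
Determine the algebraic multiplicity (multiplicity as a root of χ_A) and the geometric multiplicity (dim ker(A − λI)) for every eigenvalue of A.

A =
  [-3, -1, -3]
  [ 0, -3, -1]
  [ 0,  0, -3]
λ = -3: alg = 3, geom = 1

Step 1 — factor the characteristic polynomial to read off the algebraic multiplicities:
  χ_A(x) = (x + 3)^3

Step 2 — compute geometric multiplicities via the rank-nullity identity g(λ) = n − rank(A − λI):
  rank(A − (-3)·I) = 2, so dim ker(A − (-3)·I) = n − 2 = 1

Summary:
  λ = -3: algebraic multiplicity = 3, geometric multiplicity = 1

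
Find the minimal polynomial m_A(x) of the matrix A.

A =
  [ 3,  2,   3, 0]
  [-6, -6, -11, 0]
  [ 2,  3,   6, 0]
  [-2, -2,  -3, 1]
x^3 - 3*x^2 + 3*x - 1

The characteristic polynomial is χ_A(x) = (x - 1)^4, so the eigenvalues are known. The minimal polynomial is
  m_A(x) = Π_λ (x − λ)^{k_λ}
where k_λ is the size of the *largest* Jordan block for λ (equivalently, the smallest k with (A − λI)^k v = 0 for every generalised eigenvector v of λ).

  λ = 1: largest Jordan block has size 3, contributing (x − 1)^3

So m_A(x) = (x - 1)^3 = x^3 - 3*x^2 + 3*x - 1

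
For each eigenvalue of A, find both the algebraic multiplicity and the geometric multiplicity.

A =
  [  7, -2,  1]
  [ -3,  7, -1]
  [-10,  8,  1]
λ = 5: alg = 3, geom = 1

Step 1 — factor the characteristic polynomial to read off the algebraic multiplicities:
  χ_A(x) = (x - 5)^3

Step 2 — compute geometric multiplicities via the rank-nullity identity g(λ) = n − rank(A − λI):
  rank(A − (5)·I) = 2, so dim ker(A − (5)·I) = n − 2 = 1

Summary:
  λ = 5: algebraic multiplicity = 3, geometric multiplicity = 1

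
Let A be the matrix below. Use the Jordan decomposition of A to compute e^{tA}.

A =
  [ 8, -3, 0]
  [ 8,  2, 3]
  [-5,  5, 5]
e^{tA} =
  [-15*t^2*exp(5*t)/2 + 3*t*exp(5*t) + exp(5*t), -3*t*exp(5*t), -9*t^2*exp(5*t)/2]
  [-15*t^2*exp(5*t)/2 + 8*t*exp(5*t), -3*t*exp(5*t) + exp(5*t), -9*t^2*exp(5*t)/2 + 3*t*exp(5*t)]
  [25*t^2*exp(5*t)/2 - 5*t*exp(5*t), 5*t*exp(5*t), 15*t^2*exp(5*t)/2 + exp(5*t)]

Strategy: write A = P · J · P⁻¹ where J is a Jordan canonical form, so e^{tA} = P · e^{tJ} · P⁻¹, and e^{tJ} can be computed block-by-block.

A has Jordan form
J =
  [5, 1, 0]
  [0, 5, 1]
  [0, 0, 5]
(up to reordering of blocks).

Per-block formulas:
  For a 3×3 Jordan block J_3(5): exp(t · J_3(5)) = e^(5t)·(I + t·N + (t^2/2)·N^2), where N is the 3×3 nilpotent shift.

After assembling e^{tJ} and conjugating by P, we get:

e^{tA} =
  [-15*t^2*exp(5*t)/2 + 3*t*exp(5*t) + exp(5*t), -3*t*exp(5*t), -9*t^2*exp(5*t)/2]
  [-15*t^2*exp(5*t)/2 + 8*t*exp(5*t), -3*t*exp(5*t) + exp(5*t), -9*t^2*exp(5*t)/2 + 3*t*exp(5*t)]
  [25*t^2*exp(5*t)/2 - 5*t*exp(5*t), 5*t*exp(5*t), 15*t^2*exp(5*t)/2 + exp(5*t)]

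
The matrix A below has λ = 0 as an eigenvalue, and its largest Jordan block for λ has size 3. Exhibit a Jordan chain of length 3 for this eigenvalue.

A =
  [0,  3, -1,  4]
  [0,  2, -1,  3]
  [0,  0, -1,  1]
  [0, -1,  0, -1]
A Jordan chain for λ = 0 of length 3:
v_1 = (2, 1, -1, -1)ᵀ
v_2 = (3, 2, 0, -1)ᵀ
v_3 = (0, 1, 0, 0)ᵀ

Let N = A − (0)·I. We want v_3 with N^3 v_3 = 0 but N^2 v_3 ≠ 0; then v_{j-1} := N · v_j for j = 3, …, 2.

Pick v_3 = (0, 1, 0, 0)ᵀ.
Then v_2 = N · v_3 = (3, 2, 0, -1)ᵀ.
Then v_1 = N · v_2 = (2, 1, -1, -1)ᵀ.

Sanity check: (A − (0)·I) v_1 = (0, 0, 0, 0)ᵀ = 0. ✓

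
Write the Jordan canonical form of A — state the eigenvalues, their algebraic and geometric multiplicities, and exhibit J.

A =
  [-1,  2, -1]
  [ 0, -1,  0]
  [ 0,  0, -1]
J_2(-1) ⊕ J_1(-1)

The characteristic polynomial is
  det(x·I − A) = x^3 + 3*x^2 + 3*x + 1 = (x + 1)^3

Eigenvalues and multiplicities (the geometric multiplicity of λ is n − rank(A − λI), which equals the number of Jordan blocks for λ):
  λ = -1: algebraic multiplicity = 3, geometric multiplicity = 2

Determining the block sizes for each eigenvalue:
  λ = -1: 2 blocks summing to 3 forces exactly one block of size 2 and the rest size 1 → block sizes [2, 1]

Assembling the blocks gives a Jordan form
J =
  [-1,  1,  0]
  [ 0, -1,  0]
  [ 0,  0, -1]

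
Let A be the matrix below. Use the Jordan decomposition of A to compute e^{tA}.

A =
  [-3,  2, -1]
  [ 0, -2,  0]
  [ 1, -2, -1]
e^{tA} =
  [-t*exp(-2*t) + exp(-2*t), 2*t*exp(-2*t), -t*exp(-2*t)]
  [0, exp(-2*t), 0]
  [t*exp(-2*t), -2*t*exp(-2*t), t*exp(-2*t) + exp(-2*t)]

Strategy: write A = P · J · P⁻¹ where J is a Jordan canonical form, so e^{tA} = P · e^{tJ} · P⁻¹, and e^{tJ} can be computed block-by-block.

A has Jordan form
J =
  [-2,  1,  0]
  [ 0, -2,  0]
  [ 0,  0, -2]
(up to reordering of blocks).

Per-block formulas:
  For a 2×2 Jordan block J_2(-2): exp(t · J_2(-2)) = e^(-2t)·(I + t·N), where N is the 2×2 nilpotent shift.
  For a 1×1 block at λ = -2: exp(t · [-2]) = [e^(-2t)].

After assembling e^{tJ} and conjugating by P, we get:

e^{tA} =
  [-t*exp(-2*t) + exp(-2*t), 2*t*exp(-2*t), -t*exp(-2*t)]
  [0, exp(-2*t), 0]
  [t*exp(-2*t), -2*t*exp(-2*t), t*exp(-2*t) + exp(-2*t)]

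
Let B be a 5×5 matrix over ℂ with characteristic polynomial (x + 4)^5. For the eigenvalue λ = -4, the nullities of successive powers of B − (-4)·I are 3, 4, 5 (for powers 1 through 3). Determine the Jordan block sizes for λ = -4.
Block sizes for λ = -4: [3, 1, 1]

From the dimensions of kernels of powers, the number of Jordan blocks of size at least j is d_j − d_{j−1} where d_j = dim ker(N^j) (with d_0 = 0). Computing the differences gives [3, 1, 1].
The number of blocks of size exactly k is (#blocks of size ≥ k) − (#blocks of size ≥ k + 1), so the partition is: 2 block(s) of size 1, 1 block(s) of size 3.
In nonincreasing order the block sizes are [3, 1, 1].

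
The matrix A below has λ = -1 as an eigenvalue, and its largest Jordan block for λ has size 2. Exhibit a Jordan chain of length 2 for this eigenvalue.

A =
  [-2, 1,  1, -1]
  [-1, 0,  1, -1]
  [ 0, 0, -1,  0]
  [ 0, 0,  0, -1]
A Jordan chain for λ = -1 of length 2:
v_1 = (-1, -1, 0, 0)ᵀ
v_2 = (1, 0, 0, 0)ᵀ

Let N = A − (-1)·I. We want v_2 with N^2 v_2 = 0 but N^1 v_2 ≠ 0; then v_{j-1} := N · v_j for j = 2, …, 2.

Pick v_2 = (1, 0, 0, 0)ᵀ.
Then v_1 = N · v_2 = (-1, -1, 0, 0)ᵀ.

Sanity check: (A − (-1)·I) v_1 = (0, 0, 0, 0)ᵀ = 0. ✓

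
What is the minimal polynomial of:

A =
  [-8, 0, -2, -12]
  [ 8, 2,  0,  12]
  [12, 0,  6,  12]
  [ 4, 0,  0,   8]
x^3 - 6*x^2 + 8*x

The characteristic polynomial is χ_A(x) = x*(x - 4)*(x - 2)^2, so the eigenvalues are known. The minimal polynomial is
  m_A(x) = Π_λ (x − λ)^{k_λ}
where k_λ is the size of the *largest* Jordan block for λ (equivalently, the smallest k with (A − λI)^k v = 0 for every generalised eigenvector v of λ).

  λ = 0: largest Jordan block has size 1, contributing (x − 0)
  λ = 2: largest Jordan block has size 1, contributing (x − 2)
  λ = 4: largest Jordan block has size 1, contributing (x − 4)

So m_A(x) = x*(x - 4)*(x - 2) = x^3 - 6*x^2 + 8*x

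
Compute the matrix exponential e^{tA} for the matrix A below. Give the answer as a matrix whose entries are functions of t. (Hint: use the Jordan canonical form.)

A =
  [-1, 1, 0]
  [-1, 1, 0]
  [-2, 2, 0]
e^{tA} =
  [1 - t, t, 0]
  [-t, t + 1, 0]
  [-2*t, 2*t, 1]

Strategy: write A = P · J · P⁻¹ where J is a Jordan canonical form, so e^{tA} = P · e^{tJ} · P⁻¹, and e^{tJ} can be computed block-by-block.

A has Jordan form
J =
  [0, 1, 0]
  [0, 0, 0]
  [0, 0, 0]
(up to reordering of blocks).

Per-block formulas:
  For a 1×1 block at λ = 0: exp(t · [0]) = [e^(0t)].
  For a 2×2 Jordan block J_2(0): exp(t · J_2(0)) = e^(0t)·(I + t·N), where N is the 2×2 nilpotent shift.

After assembling e^{tJ} and conjugating by P, we get:

e^{tA} =
  [1 - t, t, 0]
  [-t, t + 1, 0]
  [-2*t, 2*t, 1]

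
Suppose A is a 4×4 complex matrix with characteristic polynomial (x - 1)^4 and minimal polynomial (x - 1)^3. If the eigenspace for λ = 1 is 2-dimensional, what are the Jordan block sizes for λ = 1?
Block sizes for λ = 1: [3, 1]

Step 1 — from the characteristic polynomial, algebraic multiplicity of λ = 1 is 4. From dim ker(A − (1)·I) = 2, there are exactly 2 Jordan blocks for λ = 1.
Step 2 — from the minimal polynomial, the factor (x − 1)^3 tells us the largest block for λ = 1 has size 3.
Step 3 — with total size 4, 2 blocks, and largest block 3, the block sizes (in nonincreasing order) are [3, 1].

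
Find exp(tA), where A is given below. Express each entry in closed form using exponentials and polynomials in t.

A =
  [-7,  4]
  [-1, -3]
e^{tA} =
  [-2*t*exp(-5*t) + exp(-5*t), 4*t*exp(-5*t)]
  [-t*exp(-5*t), 2*t*exp(-5*t) + exp(-5*t)]

Strategy: write A = P · J · P⁻¹ where J is a Jordan canonical form, so e^{tA} = P · e^{tJ} · P⁻¹, and e^{tJ} can be computed block-by-block.

A has Jordan form
J =
  [-5,  1]
  [ 0, -5]
(up to reordering of blocks).

Per-block formulas:
  For a 2×2 Jordan block J_2(-5): exp(t · J_2(-5)) = e^(-5t)·(I + t·N), where N is the 2×2 nilpotent shift.

After assembling e^{tJ} and conjugating by P, we get:

e^{tA} =
  [-2*t*exp(-5*t) + exp(-5*t), 4*t*exp(-5*t)]
  [-t*exp(-5*t), 2*t*exp(-5*t) + exp(-5*t)]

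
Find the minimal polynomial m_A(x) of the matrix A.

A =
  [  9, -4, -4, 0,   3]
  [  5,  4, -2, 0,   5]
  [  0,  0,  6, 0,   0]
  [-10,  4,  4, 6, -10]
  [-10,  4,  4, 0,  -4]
x^3 - 9*x^2 + 14*x + 24

The characteristic polynomial is χ_A(x) = (x - 6)^3*(x - 4)*(x + 1), so the eigenvalues are known. The minimal polynomial is
  m_A(x) = Π_λ (x − λ)^{k_λ}
where k_λ is the size of the *largest* Jordan block for λ (equivalently, the smallest k with (A − λI)^k v = 0 for every generalised eigenvector v of λ).

  λ = -1: largest Jordan block has size 1, contributing (x + 1)
  λ = 4: largest Jordan block has size 1, contributing (x − 4)
  λ = 6: largest Jordan block has size 1, contributing (x − 6)

So m_A(x) = (x - 6)*(x - 4)*(x + 1) = x^3 - 9*x^2 + 14*x + 24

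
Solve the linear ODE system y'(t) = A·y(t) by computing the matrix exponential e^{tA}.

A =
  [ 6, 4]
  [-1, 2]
e^{tA} =
  [2*t*exp(4*t) + exp(4*t), 4*t*exp(4*t)]
  [-t*exp(4*t), -2*t*exp(4*t) + exp(4*t)]

Strategy: write A = P · J · P⁻¹ where J is a Jordan canonical form, so e^{tA} = P · e^{tJ} · P⁻¹, and e^{tJ} can be computed block-by-block.

A has Jordan form
J =
  [4, 1]
  [0, 4]
(up to reordering of blocks).

Per-block formulas:
  For a 2×2 Jordan block J_2(4): exp(t · J_2(4)) = e^(4t)·(I + t·N), where N is the 2×2 nilpotent shift.

After assembling e^{tJ} and conjugating by P, we get:

e^{tA} =
  [2*t*exp(4*t) + exp(4*t), 4*t*exp(4*t)]
  [-t*exp(4*t), -2*t*exp(4*t) + exp(4*t)]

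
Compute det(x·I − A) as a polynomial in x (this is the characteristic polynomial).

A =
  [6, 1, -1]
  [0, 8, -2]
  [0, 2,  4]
x^3 - 18*x^2 + 108*x - 216

Expanding det(x·I − A) (e.g. by cofactor expansion or by noting that A is similar to its Jordan form J, which has the same characteristic polynomial as A) gives
  χ_A(x) = x^3 - 18*x^2 + 108*x - 216
which factors as (x - 6)^3. The eigenvalues (with algebraic multiplicities) are λ = 6 with multiplicity 3.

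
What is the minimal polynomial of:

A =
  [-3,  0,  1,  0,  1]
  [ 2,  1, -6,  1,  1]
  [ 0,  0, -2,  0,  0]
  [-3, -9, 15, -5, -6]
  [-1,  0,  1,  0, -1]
x^2 + 4*x + 4

The characteristic polynomial is χ_A(x) = (x + 2)^5, so the eigenvalues are known. The minimal polynomial is
  m_A(x) = Π_λ (x − λ)^{k_λ}
where k_λ is the size of the *largest* Jordan block for λ (equivalently, the smallest k with (A − λI)^k v = 0 for every generalised eigenvector v of λ).

  λ = -2: largest Jordan block has size 2, contributing (x + 2)^2

So m_A(x) = (x + 2)^2 = x^2 + 4*x + 4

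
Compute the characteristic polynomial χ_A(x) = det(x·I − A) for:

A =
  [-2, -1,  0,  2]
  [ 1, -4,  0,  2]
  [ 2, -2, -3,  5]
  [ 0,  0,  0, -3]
x^4 + 12*x^3 + 54*x^2 + 108*x + 81

Expanding det(x·I − A) (e.g. by cofactor expansion or by noting that A is similar to its Jordan form J, which has the same characteristic polynomial as A) gives
  χ_A(x) = x^4 + 12*x^3 + 54*x^2 + 108*x + 81
which factors as (x + 3)^4. The eigenvalues (with algebraic multiplicities) are λ = -3 with multiplicity 4.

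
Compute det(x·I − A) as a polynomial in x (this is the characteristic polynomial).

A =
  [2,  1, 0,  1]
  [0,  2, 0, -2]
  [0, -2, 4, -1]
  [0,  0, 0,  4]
x^4 - 12*x^3 + 52*x^2 - 96*x + 64

Expanding det(x·I − A) (e.g. by cofactor expansion or by noting that A is similar to its Jordan form J, which has the same characteristic polynomial as A) gives
  χ_A(x) = x^4 - 12*x^3 + 52*x^2 - 96*x + 64
which factors as (x - 4)^2*(x - 2)^2. The eigenvalues (with algebraic multiplicities) are λ = 2 with multiplicity 2, λ = 4 with multiplicity 2.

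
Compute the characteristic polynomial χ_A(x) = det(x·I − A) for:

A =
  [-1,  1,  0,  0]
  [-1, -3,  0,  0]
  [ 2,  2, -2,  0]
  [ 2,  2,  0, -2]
x^4 + 8*x^3 + 24*x^2 + 32*x + 16

Expanding det(x·I − A) (e.g. by cofactor expansion or by noting that A is similar to its Jordan form J, which has the same characteristic polynomial as A) gives
  χ_A(x) = x^4 + 8*x^3 + 24*x^2 + 32*x + 16
which factors as (x + 2)^4. The eigenvalues (with algebraic multiplicities) are λ = -2 with multiplicity 4.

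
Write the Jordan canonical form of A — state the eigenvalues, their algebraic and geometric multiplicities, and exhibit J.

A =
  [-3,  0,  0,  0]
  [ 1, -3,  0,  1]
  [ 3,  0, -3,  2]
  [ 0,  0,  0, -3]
J_2(-3) ⊕ J_2(-3)

The characteristic polynomial is
  det(x·I − A) = x^4 + 12*x^3 + 54*x^2 + 108*x + 81 = (x + 3)^4

Eigenvalues and multiplicities (the geometric multiplicity of λ is n − rank(A − λI), which equals the number of Jordan blocks for λ):
  λ = -3: algebraic multiplicity = 4, geometric multiplicity = 2

Determining the block sizes for each eigenvalue:
  λ = -3: with am = 4 and gm = 2, the partition is not yet determined (e.g. several partitions of 4 into 2 parts exist). Let N = A − (-3)·I. Computing rank(N^1) = 2, rank(N^2) = 0; the number of blocks of size ≥ j is rank(N^{j−1}) − rank(N^j), giving [2, 2]. So we have 2 block(s) of size 2 → block sizes [2, 2]

Assembling the blocks gives a Jordan form
J =
  [-3,  1,  0,  0]
  [ 0, -3,  0,  0]
  [ 0,  0, -3,  1]
  [ 0,  0,  0, -3]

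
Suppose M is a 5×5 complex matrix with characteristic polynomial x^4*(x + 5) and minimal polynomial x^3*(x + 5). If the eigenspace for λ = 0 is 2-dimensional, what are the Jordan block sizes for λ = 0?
Block sizes for λ = 0: [3, 1]

Step 1 — from the characteristic polynomial, algebraic multiplicity of λ = 0 is 4. From dim ker(M − (0)·I) = 2, there are exactly 2 Jordan blocks for λ = 0.
Step 2 — from the minimal polynomial, the factor (x − 0)^3 tells us the largest block for λ = 0 has size 3.
Step 3 — with total size 4, 2 blocks, and largest block 3, the block sizes (in nonincreasing order) are [3, 1].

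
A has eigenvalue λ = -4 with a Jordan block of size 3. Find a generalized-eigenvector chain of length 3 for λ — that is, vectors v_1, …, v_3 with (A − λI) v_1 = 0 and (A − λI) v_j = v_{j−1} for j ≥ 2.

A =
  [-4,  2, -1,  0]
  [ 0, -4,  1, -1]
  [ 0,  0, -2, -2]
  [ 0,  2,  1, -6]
A Jordan chain for λ = -4 of length 3:
v_1 = (0, -2, -4, -4)ᵀ
v_2 = (2, 0, 0, 2)ᵀ
v_3 = (0, 1, 0, 0)ᵀ

Let N = A − (-4)·I. We want v_3 with N^3 v_3 = 0 but N^2 v_3 ≠ 0; then v_{j-1} := N · v_j for j = 3, …, 2.

Pick v_3 = (0, 1, 0, 0)ᵀ.
Then v_2 = N · v_3 = (2, 0, 0, 2)ᵀ.
Then v_1 = N · v_2 = (0, -2, -4, -4)ᵀ.

Sanity check: (A − (-4)·I) v_1 = (0, 0, 0, 0)ᵀ = 0. ✓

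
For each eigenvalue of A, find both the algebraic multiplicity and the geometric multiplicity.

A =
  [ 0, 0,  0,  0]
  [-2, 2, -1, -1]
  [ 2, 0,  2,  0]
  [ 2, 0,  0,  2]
λ = 0: alg = 1, geom = 1; λ = 2: alg = 3, geom = 2

Step 1 — factor the characteristic polynomial to read off the algebraic multiplicities:
  χ_A(x) = x*(x - 2)^3

Step 2 — compute geometric multiplicities via the rank-nullity identity g(λ) = n − rank(A − λI):
  rank(A − (0)·I) = 3, so dim ker(A − (0)·I) = n − 3 = 1
  rank(A − (2)·I) = 2, so dim ker(A − (2)·I) = n − 2 = 2

Summary:
  λ = 0: algebraic multiplicity = 1, geometric multiplicity = 1
  λ = 2: algebraic multiplicity = 3, geometric multiplicity = 2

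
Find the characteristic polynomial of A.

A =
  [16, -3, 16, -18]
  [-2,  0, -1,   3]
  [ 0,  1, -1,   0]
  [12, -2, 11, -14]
x^4 - x^3 - 9*x^2 - 11*x - 4

Expanding det(x·I − A) (e.g. by cofactor expansion or by noting that A is similar to its Jordan form J, which has the same characteristic polynomial as A) gives
  χ_A(x) = x^4 - x^3 - 9*x^2 - 11*x - 4
which factors as (x - 4)*(x + 1)^3. The eigenvalues (with algebraic multiplicities) are λ = -1 with multiplicity 3, λ = 4 with multiplicity 1.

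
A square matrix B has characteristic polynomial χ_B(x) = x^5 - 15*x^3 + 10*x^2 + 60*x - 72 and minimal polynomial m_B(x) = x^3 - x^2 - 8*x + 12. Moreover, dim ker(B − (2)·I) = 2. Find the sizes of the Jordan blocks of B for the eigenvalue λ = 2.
Block sizes for λ = 2: [2, 1]

Step 1 — from the characteristic polynomial, algebraic multiplicity of λ = 2 is 3. From dim ker(B − (2)·I) = 2, there are exactly 2 Jordan blocks for λ = 2.
Step 2 — from the minimal polynomial, the factor (x − 2)^2 tells us the largest block for λ = 2 has size 2.
Step 3 — with total size 3, 2 blocks, and largest block 2, the block sizes (in nonincreasing order) are [2, 1].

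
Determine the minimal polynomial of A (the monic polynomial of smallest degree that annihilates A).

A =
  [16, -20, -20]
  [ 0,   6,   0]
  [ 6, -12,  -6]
x^2 - 10*x + 24

The characteristic polynomial is χ_A(x) = (x - 6)^2*(x - 4), so the eigenvalues are known. The minimal polynomial is
  m_A(x) = Π_λ (x − λ)^{k_λ}
where k_λ is the size of the *largest* Jordan block for λ (equivalently, the smallest k with (A − λI)^k v = 0 for every generalised eigenvector v of λ).

  λ = 4: largest Jordan block has size 1, contributing (x − 4)
  λ = 6: largest Jordan block has size 1, contributing (x − 6)

So m_A(x) = (x - 6)*(x - 4) = x^2 - 10*x + 24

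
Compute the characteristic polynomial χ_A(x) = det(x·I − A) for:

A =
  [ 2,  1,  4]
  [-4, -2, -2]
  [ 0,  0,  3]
x^3 - 3*x^2

Expanding det(x·I − A) (e.g. by cofactor expansion or by noting that A is similar to its Jordan form J, which has the same characteristic polynomial as A) gives
  χ_A(x) = x^3 - 3*x^2
which factors as x^2*(x - 3). The eigenvalues (with algebraic multiplicities) are λ = 0 with multiplicity 2, λ = 3 with multiplicity 1.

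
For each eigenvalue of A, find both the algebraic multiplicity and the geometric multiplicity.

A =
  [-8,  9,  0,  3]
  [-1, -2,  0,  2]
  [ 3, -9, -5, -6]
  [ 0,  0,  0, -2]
λ = -5: alg = 3, geom = 2; λ = -2: alg = 1, geom = 1

Step 1 — factor the characteristic polynomial to read off the algebraic multiplicities:
  χ_A(x) = (x + 2)*(x + 5)^3

Step 2 — compute geometric multiplicities via the rank-nullity identity g(λ) = n − rank(A − λI):
  rank(A − (-5)·I) = 2, so dim ker(A − (-5)·I) = n − 2 = 2
  rank(A − (-2)·I) = 3, so dim ker(A − (-2)·I) = n − 3 = 1

Summary:
  λ = -5: algebraic multiplicity = 3, geometric multiplicity = 2
  λ = -2: algebraic multiplicity = 1, geometric multiplicity = 1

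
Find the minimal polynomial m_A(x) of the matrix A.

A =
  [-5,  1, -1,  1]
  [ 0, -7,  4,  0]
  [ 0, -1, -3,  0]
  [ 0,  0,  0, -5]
x^3 + 15*x^2 + 75*x + 125

The characteristic polynomial is χ_A(x) = (x + 5)^4, so the eigenvalues are known. The minimal polynomial is
  m_A(x) = Π_λ (x − λ)^{k_λ}
where k_λ is the size of the *largest* Jordan block for λ (equivalently, the smallest k with (A − λI)^k v = 0 for every generalised eigenvector v of λ).

  λ = -5: largest Jordan block has size 3, contributing (x + 5)^3

So m_A(x) = (x + 5)^3 = x^3 + 15*x^2 + 75*x + 125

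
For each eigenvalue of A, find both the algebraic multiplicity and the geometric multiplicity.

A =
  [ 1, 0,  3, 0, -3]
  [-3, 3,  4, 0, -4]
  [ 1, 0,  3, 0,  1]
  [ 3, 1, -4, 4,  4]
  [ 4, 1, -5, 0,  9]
λ = 4: alg = 5, geom = 3

Step 1 — factor the characteristic polynomial to read off the algebraic multiplicities:
  χ_A(x) = (x - 4)^5

Step 2 — compute geometric multiplicities via the rank-nullity identity g(λ) = n − rank(A − λI):
  rank(A − (4)·I) = 2, so dim ker(A − (4)·I) = n − 2 = 3

Summary:
  λ = 4: algebraic multiplicity = 5, geometric multiplicity = 3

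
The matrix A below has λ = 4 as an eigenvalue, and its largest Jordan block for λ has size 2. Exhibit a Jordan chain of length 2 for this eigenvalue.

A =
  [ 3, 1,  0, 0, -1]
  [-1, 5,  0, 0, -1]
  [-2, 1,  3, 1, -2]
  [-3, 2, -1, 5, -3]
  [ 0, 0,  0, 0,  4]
A Jordan chain for λ = 4 of length 2:
v_1 = (-1, -1, -2, -3, 0)ᵀ
v_2 = (1, 0, 0, 0, 0)ᵀ

Let N = A − (4)·I. We want v_2 with N^2 v_2 = 0 but N^1 v_2 ≠ 0; then v_{j-1} := N · v_j for j = 2, …, 2.

Pick v_2 = (1, 0, 0, 0, 0)ᵀ.
Then v_1 = N · v_2 = (-1, -1, -2, -3, 0)ᵀ.

Sanity check: (A − (4)·I) v_1 = (0, 0, 0, 0, 0)ᵀ = 0. ✓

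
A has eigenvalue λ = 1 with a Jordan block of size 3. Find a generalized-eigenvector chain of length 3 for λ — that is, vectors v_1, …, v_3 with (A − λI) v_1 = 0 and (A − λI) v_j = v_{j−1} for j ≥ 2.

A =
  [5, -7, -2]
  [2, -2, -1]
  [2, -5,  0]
A Jordan chain for λ = 1 of length 3:
v_1 = (-2, 0, -4)ᵀ
v_2 = (4, 2, 2)ᵀ
v_3 = (1, 0, 0)ᵀ

Let N = A − (1)·I. We want v_3 with N^3 v_3 = 0 but N^2 v_3 ≠ 0; then v_{j-1} := N · v_j for j = 3, …, 2.

Pick v_3 = (1, 0, 0)ᵀ.
Then v_2 = N · v_3 = (4, 2, 2)ᵀ.
Then v_1 = N · v_2 = (-2, 0, -4)ᵀ.

Sanity check: (A − (1)·I) v_1 = (0, 0, 0)ᵀ = 0. ✓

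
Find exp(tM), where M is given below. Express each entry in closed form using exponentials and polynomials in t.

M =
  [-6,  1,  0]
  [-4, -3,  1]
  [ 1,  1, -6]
e^{tM} =
  [-3*t^2*exp(-5*t)/2 - t*exp(-5*t) + exp(-5*t), t^2*exp(-5*t)/2 + t*exp(-5*t), t^2*exp(-5*t)/2]
  [-3*t^2*exp(-5*t)/2 - 4*t*exp(-5*t), t^2*exp(-5*t)/2 + 2*t*exp(-5*t) + exp(-5*t), t^2*exp(-5*t)/2 + t*exp(-5*t)]
  [-3*t^2*exp(-5*t) + t*exp(-5*t), t^2*exp(-5*t) + t*exp(-5*t), t^2*exp(-5*t) - t*exp(-5*t) + exp(-5*t)]

Strategy: write M = P · J · P⁻¹ where J is a Jordan canonical form, so e^{tM} = P · e^{tJ} · P⁻¹, and e^{tJ} can be computed block-by-block.

M has Jordan form
J =
  [-5,  1,  0]
  [ 0, -5,  1]
  [ 0,  0, -5]
(up to reordering of blocks).

Per-block formulas:
  For a 3×3 Jordan block J_3(-5): exp(t · J_3(-5)) = e^(-5t)·(I + t·N + (t^2/2)·N^2), where N is the 3×3 nilpotent shift.

After assembling e^{tJ} and conjugating by P, we get:

e^{tM} =
  [-3*t^2*exp(-5*t)/2 - t*exp(-5*t) + exp(-5*t), t^2*exp(-5*t)/2 + t*exp(-5*t), t^2*exp(-5*t)/2]
  [-3*t^2*exp(-5*t)/2 - 4*t*exp(-5*t), t^2*exp(-5*t)/2 + 2*t*exp(-5*t) + exp(-5*t), t^2*exp(-5*t)/2 + t*exp(-5*t)]
  [-3*t^2*exp(-5*t) + t*exp(-5*t), t^2*exp(-5*t) + t*exp(-5*t), t^2*exp(-5*t) - t*exp(-5*t) + exp(-5*t)]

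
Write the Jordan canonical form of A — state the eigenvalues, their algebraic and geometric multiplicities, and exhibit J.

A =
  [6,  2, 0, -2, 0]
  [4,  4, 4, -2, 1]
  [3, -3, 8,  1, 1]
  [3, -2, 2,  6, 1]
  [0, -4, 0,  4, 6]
J_3(6) ⊕ J_2(6)

The characteristic polynomial is
  det(x·I − A) = x^5 - 30*x^4 + 360*x^3 - 2160*x^2 + 6480*x - 7776 = (x - 6)^5

Eigenvalues and multiplicities (the geometric multiplicity of λ is n − rank(A − λI), which equals the number of Jordan blocks for λ):
  λ = 6: algebraic multiplicity = 5, geometric multiplicity = 2

Determining the block sizes for each eigenvalue:
  λ = 6: with am = 5 and gm = 2, the partition is not yet determined (e.g. several partitions of 5 into 2 parts exist). Let N = A − (6)·I. Computing rank(N^1) = 3, rank(N^2) = 1, rank(N^3) = 0; the number of blocks of size ≥ j is rank(N^{j−1}) − rank(N^j), giving [2, 2, 1]. So we have 1 block(s) of size 3, 1 block(s) of size 2 → block sizes [3, 2]

Assembling the blocks gives a Jordan form
J =
  [6, 1, 0, 0, 0]
  [0, 6, 1, 0, 0]
  [0, 0, 6, 0, 0]
  [0, 0, 0, 6, 1]
  [0, 0, 0, 0, 6]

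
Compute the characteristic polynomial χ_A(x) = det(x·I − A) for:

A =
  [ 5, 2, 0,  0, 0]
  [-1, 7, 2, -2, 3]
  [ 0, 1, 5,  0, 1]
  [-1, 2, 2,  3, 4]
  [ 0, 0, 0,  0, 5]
x^5 - 25*x^4 + 250*x^3 - 1250*x^2 + 3125*x - 3125

Expanding det(x·I − A) (e.g. by cofactor expansion or by noting that A is similar to its Jordan form J, which has the same characteristic polynomial as A) gives
  χ_A(x) = x^5 - 25*x^4 + 250*x^3 - 1250*x^2 + 3125*x - 3125
which factors as (x - 5)^5. The eigenvalues (with algebraic multiplicities) are λ = 5 with multiplicity 5.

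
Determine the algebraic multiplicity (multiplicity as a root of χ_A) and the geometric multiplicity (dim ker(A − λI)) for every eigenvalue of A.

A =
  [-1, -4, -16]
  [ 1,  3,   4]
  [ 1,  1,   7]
λ = 3: alg = 3, geom = 1

Step 1 — factor the characteristic polynomial to read off the algebraic multiplicities:
  χ_A(x) = (x - 3)^3

Step 2 — compute geometric multiplicities via the rank-nullity identity g(λ) = n − rank(A − λI):
  rank(A − (3)·I) = 2, so dim ker(A − (3)·I) = n − 2 = 1

Summary:
  λ = 3: algebraic multiplicity = 3, geometric multiplicity = 1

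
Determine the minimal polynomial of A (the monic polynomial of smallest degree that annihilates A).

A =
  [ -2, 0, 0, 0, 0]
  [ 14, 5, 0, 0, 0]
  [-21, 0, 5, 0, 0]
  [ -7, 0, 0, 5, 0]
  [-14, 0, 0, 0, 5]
x^2 - 3*x - 10

The characteristic polynomial is χ_A(x) = (x - 5)^4*(x + 2), so the eigenvalues are known. The minimal polynomial is
  m_A(x) = Π_λ (x − λ)^{k_λ}
where k_λ is the size of the *largest* Jordan block for λ (equivalently, the smallest k with (A − λI)^k v = 0 for every generalised eigenvector v of λ).

  λ = -2: largest Jordan block has size 1, contributing (x + 2)
  λ = 5: largest Jordan block has size 1, contributing (x − 5)

So m_A(x) = (x - 5)*(x + 2) = x^2 - 3*x - 10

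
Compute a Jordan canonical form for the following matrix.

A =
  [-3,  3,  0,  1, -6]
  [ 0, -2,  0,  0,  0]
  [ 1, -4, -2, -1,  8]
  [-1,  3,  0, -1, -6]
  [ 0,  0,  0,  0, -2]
J_2(-2) ⊕ J_2(-2) ⊕ J_1(-2)

The characteristic polynomial is
  det(x·I − A) = x^5 + 10*x^4 + 40*x^3 + 80*x^2 + 80*x + 32 = (x + 2)^5

Eigenvalues and multiplicities (the geometric multiplicity of λ is n − rank(A − λI), which equals the number of Jordan blocks for λ):
  λ = -2: algebraic multiplicity = 5, geometric multiplicity = 3

Determining the block sizes for each eigenvalue:
  λ = -2: with am = 5 and gm = 3, the partition is not yet determined (e.g. several partitions of 5 into 3 parts exist). Let N = A − (-2)·I. Computing rank(N^1) = 2, rank(N^2) = 0; the number of blocks of size ≥ j is rank(N^{j−1}) − rank(N^j), giving [3, 2]. So we have 2 block(s) of size 2, 1 block(s) of size 1 → block sizes [2, 2, 1]

Assembling the blocks gives a Jordan form
J =
  [-2,  1,  0,  0,  0]
  [ 0, -2,  0,  0,  0]
  [ 0,  0, -2,  1,  0]
  [ 0,  0,  0, -2,  0]
  [ 0,  0,  0,  0, -2]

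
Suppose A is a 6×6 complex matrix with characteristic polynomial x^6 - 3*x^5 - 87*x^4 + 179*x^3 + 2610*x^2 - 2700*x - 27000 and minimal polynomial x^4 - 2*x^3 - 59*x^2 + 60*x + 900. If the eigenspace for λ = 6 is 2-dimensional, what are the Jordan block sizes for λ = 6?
Block sizes for λ = 6: [2, 1]

Step 1 — from the characteristic polynomial, algebraic multiplicity of λ = 6 is 3. From dim ker(A − (6)·I) = 2, there are exactly 2 Jordan blocks for λ = 6.
Step 2 — from the minimal polynomial, the factor (x − 6)^2 tells us the largest block for λ = 6 has size 2.
Step 3 — with total size 3, 2 blocks, and largest block 2, the block sizes (in nonincreasing order) are [2, 1].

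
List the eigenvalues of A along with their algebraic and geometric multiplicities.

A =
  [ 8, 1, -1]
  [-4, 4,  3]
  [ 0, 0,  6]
λ = 6: alg = 3, geom = 1

Step 1 — factor the characteristic polynomial to read off the algebraic multiplicities:
  χ_A(x) = (x - 6)^3

Step 2 — compute geometric multiplicities via the rank-nullity identity g(λ) = n − rank(A − λI):
  rank(A − (6)·I) = 2, so dim ker(A − (6)·I) = n − 2 = 1

Summary:
  λ = 6: algebraic multiplicity = 3, geometric multiplicity = 1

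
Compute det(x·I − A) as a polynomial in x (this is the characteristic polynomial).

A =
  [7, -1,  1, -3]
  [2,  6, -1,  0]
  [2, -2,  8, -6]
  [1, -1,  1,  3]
x^4 - 24*x^3 + 216*x^2 - 864*x + 1296

Expanding det(x·I − A) (e.g. by cofactor expansion or by noting that A is similar to its Jordan form J, which has the same characteristic polynomial as A) gives
  χ_A(x) = x^4 - 24*x^3 + 216*x^2 - 864*x + 1296
which factors as (x - 6)^4. The eigenvalues (with algebraic multiplicities) are λ = 6 with multiplicity 4.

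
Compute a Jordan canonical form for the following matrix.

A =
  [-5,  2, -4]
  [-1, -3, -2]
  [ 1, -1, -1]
J_3(-3)

The characteristic polynomial is
  det(x·I − A) = x^3 + 9*x^2 + 27*x + 27 = (x + 3)^3

Eigenvalues and multiplicities (the geometric multiplicity of λ is n − rank(A − λI), which equals the number of Jordan blocks for λ):
  λ = -3: algebraic multiplicity = 3, geometric multiplicity = 1

Determining the block sizes for each eigenvalue:
  λ = -3: one block (gm = 1), so the single block has size am = 3 → block sizes [3]

Assembling the blocks gives a Jordan form
J =
  [-3,  1,  0]
  [ 0, -3,  1]
  [ 0,  0, -3]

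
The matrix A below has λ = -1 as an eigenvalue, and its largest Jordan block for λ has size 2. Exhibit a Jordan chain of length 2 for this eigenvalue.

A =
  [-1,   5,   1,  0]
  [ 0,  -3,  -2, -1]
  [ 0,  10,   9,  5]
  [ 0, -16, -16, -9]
A Jordan chain for λ = -1 of length 2:
v_1 = (5, -2, 10, -16)ᵀ
v_2 = (0, 1, 0, 0)ᵀ

Let N = A − (-1)·I. We want v_2 with N^2 v_2 = 0 but N^1 v_2 ≠ 0; then v_{j-1} := N · v_j for j = 2, …, 2.

Pick v_2 = (0, 1, 0, 0)ᵀ.
Then v_1 = N · v_2 = (5, -2, 10, -16)ᵀ.

Sanity check: (A − (-1)·I) v_1 = (0, 0, 0, 0)ᵀ = 0. ✓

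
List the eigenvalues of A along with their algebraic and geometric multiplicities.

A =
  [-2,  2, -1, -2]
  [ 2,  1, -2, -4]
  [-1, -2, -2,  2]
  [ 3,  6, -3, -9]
λ = -3: alg = 4, geom = 3

Step 1 — factor the characteristic polynomial to read off the algebraic multiplicities:
  χ_A(x) = (x + 3)^4

Step 2 — compute geometric multiplicities via the rank-nullity identity g(λ) = n − rank(A − λI):
  rank(A − (-3)·I) = 1, so dim ker(A − (-3)·I) = n − 1 = 3

Summary:
  λ = -3: algebraic multiplicity = 4, geometric multiplicity = 3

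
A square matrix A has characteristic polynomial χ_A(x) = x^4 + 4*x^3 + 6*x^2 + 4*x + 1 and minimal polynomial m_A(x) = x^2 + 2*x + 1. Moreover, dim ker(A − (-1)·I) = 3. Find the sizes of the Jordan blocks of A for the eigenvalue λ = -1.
Block sizes for λ = -1: [2, 1, 1]

Step 1 — from the characteristic polynomial, algebraic multiplicity of λ = -1 is 4. From dim ker(A − (-1)·I) = 3, there are exactly 3 Jordan blocks for λ = -1.
Step 2 — from the minimal polynomial, the factor (x + 1)^2 tells us the largest block for λ = -1 has size 2.
Step 3 — with total size 4, 3 blocks, and largest block 2, the block sizes (in nonincreasing order) are [2, 1, 1].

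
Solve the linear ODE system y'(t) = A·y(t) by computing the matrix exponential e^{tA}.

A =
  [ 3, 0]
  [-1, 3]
e^{tA} =
  [exp(3*t), 0]
  [-t*exp(3*t), exp(3*t)]

Strategy: write A = P · J · P⁻¹ where J is a Jordan canonical form, so e^{tA} = P · e^{tJ} · P⁻¹, and e^{tJ} can be computed block-by-block.

A has Jordan form
J =
  [3, 1]
  [0, 3]
(up to reordering of blocks).

Per-block formulas:
  For a 2×2 Jordan block J_2(3): exp(t · J_2(3)) = e^(3t)·(I + t·N), where N is the 2×2 nilpotent shift.

After assembling e^{tJ} and conjugating by P, we get:

e^{tA} =
  [exp(3*t), 0]
  [-t*exp(3*t), exp(3*t)]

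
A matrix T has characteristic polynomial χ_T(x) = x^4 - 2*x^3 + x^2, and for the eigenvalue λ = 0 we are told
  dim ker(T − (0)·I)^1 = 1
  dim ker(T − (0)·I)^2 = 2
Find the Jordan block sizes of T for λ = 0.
Block sizes for λ = 0: [2]

From the dimensions of kernels of powers, the number of Jordan blocks of size at least j is d_j − d_{j−1} where d_j = dim ker(N^j) (with d_0 = 0). Computing the differences gives [1, 1].
The number of blocks of size exactly k is (#blocks of size ≥ k) − (#blocks of size ≥ k + 1), so the partition is: 1 block(s) of size 2.
In nonincreasing order the block sizes are [2].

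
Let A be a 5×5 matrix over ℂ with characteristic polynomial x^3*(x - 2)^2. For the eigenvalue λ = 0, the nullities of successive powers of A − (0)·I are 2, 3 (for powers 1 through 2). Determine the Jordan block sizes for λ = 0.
Block sizes for λ = 0: [2, 1]

From the dimensions of kernels of powers, the number of Jordan blocks of size at least j is d_j − d_{j−1} where d_j = dim ker(N^j) (with d_0 = 0). Computing the differences gives [2, 1].
The number of blocks of size exactly k is (#blocks of size ≥ k) − (#blocks of size ≥ k + 1), so the partition is: 1 block(s) of size 1, 1 block(s) of size 2.
In nonincreasing order the block sizes are [2, 1].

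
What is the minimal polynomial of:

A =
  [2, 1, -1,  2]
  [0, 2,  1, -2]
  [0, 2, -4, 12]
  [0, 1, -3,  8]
x^3 - 6*x^2 + 12*x - 8

The characteristic polynomial is χ_A(x) = (x - 2)^4, so the eigenvalues are known. The minimal polynomial is
  m_A(x) = Π_λ (x − λ)^{k_λ}
where k_λ is the size of the *largest* Jordan block for λ (equivalently, the smallest k with (A − λI)^k v = 0 for every generalised eigenvector v of λ).

  λ = 2: largest Jordan block has size 3, contributing (x − 2)^3

So m_A(x) = (x - 2)^3 = x^3 - 6*x^2 + 12*x - 8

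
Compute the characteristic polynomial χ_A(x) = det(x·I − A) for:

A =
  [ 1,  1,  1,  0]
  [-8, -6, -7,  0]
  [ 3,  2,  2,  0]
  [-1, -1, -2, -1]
x^4 + 4*x^3 + 6*x^2 + 4*x + 1

Expanding det(x·I − A) (e.g. by cofactor expansion or by noting that A is similar to its Jordan form J, which has the same characteristic polynomial as A) gives
  χ_A(x) = x^4 + 4*x^3 + 6*x^2 + 4*x + 1
which factors as (x + 1)^4. The eigenvalues (with algebraic multiplicities) are λ = -1 with multiplicity 4.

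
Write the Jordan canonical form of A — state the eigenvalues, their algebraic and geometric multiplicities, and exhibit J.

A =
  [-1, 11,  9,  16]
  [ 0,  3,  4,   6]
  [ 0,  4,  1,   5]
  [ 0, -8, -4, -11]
J_1(-5) ⊕ J_3(-1)

The characteristic polynomial is
  det(x·I − A) = x^4 + 8*x^3 + 18*x^2 + 16*x + 5 = (x + 1)^3*(x + 5)

Eigenvalues and multiplicities (the geometric multiplicity of λ is n − rank(A − λI), which equals the number of Jordan blocks for λ):
  λ = -5: algebraic multiplicity = 1, geometric multiplicity = 1
  λ = -1: algebraic multiplicity = 3, geometric multiplicity = 1

Determining the block sizes for each eigenvalue:
  λ = -5: one block (gm = 1), so the single block has size am = 1 → block sizes [1]
  λ = -1: one block (gm = 1), so the single block has size am = 3 → block sizes [3]

Assembling the blocks gives a Jordan form
J =
  [-5,  0,  0,  0]
  [ 0, -1,  1,  0]
  [ 0,  0, -1,  1]
  [ 0,  0,  0, -1]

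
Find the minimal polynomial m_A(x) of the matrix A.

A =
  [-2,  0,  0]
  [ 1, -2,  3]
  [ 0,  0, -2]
x^2 + 4*x + 4

The characteristic polynomial is χ_A(x) = (x + 2)^3, so the eigenvalues are known. The minimal polynomial is
  m_A(x) = Π_λ (x − λ)^{k_λ}
where k_λ is the size of the *largest* Jordan block for λ (equivalently, the smallest k with (A − λI)^k v = 0 for every generalised eigenvector v of λ).

  λ = -2: largest Jordan block has size 2, contributing (x + 2)^2

So m_A(x) = (x + 2)^2 = x^2 + 4*x + 4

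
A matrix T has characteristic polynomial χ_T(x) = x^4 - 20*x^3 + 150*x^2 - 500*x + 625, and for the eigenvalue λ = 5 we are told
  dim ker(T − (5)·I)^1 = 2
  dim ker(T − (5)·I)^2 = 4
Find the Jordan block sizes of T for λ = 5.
Block sizes for λ = 5: [2, 2]

From the dimensions of kernels of powers, the number of Jordan blocks of size at least j is d_j − d_{j−1} where d_j = dim ker(N^j) (with d_0 = 0). Computing the differences gives [2, 2].
The number of blocks of size exactly k is (#blocks of size ≥ k) − (#blocks of size ≥ k + 1), so the partition is: 2 block(s) of size 2.
In nonincreasing order the block sizes are [2, 2].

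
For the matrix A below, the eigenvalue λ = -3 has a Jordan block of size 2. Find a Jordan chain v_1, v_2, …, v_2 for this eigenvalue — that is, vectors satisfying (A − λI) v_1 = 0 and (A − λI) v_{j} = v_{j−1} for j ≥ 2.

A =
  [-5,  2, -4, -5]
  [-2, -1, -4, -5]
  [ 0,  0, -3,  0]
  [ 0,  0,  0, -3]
A Jordan chain for λ = -3 of length 2:
v_1 = (-2, -2, 0, 0)ᵀ
v_2 = (1, 0, 0, 0)ᵀ

Let N = A − (-3)·I. We want v_2 with N^2 v_2 = 0 but N^1 v_2 ≠ 0; then v_{j-1} := N · v_j for j = 2, …, 2.

Pick v_2 = (1, 0, 0, 0)ᵀ.
Then v_1 = N · v_2 = (-2, -2, 0, 0)ᵀ.

Sanity check: (A − (-3)·I) v_1 = (0, 0, 0, 0)ᵀ = 0. ✓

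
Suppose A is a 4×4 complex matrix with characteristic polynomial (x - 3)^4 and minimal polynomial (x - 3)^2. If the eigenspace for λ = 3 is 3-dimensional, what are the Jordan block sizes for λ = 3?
Block sizes for λ = 3: [2, 1, 1]

Step 1 — from the characteristic polynomial, algebraic multiplicity of λ = 3 is 4. From dim ker(A − (3)·I) = 3, there are exactly 3 Jordan blocks for λ = 3.
Step 2 — from the minimal polynomial, the factor (x − 3)^2 tells us the largest block for λ = 3 has size 2.
Step 3 — with total size 4, 3 blocks, and largest block 2, the block sizes (in nonincreasing order) are [2, 1, 1].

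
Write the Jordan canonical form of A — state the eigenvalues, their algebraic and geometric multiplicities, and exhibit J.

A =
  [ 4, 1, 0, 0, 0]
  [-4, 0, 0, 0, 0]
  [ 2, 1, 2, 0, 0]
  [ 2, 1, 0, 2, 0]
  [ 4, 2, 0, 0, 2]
J_2(2) ⊕ J_1(2) ⊕ J_1(2) ⊕ J_1(2)

The characteristic polynomial is
  det(x·I − A) = x^5 - 10*x^4 + 40*x^3 - 80*x^2 + 80*x - 32 = (x - 2)^5

Eigenvalues and multiplicities (the geometric multiplicity of λ is n − rank(A − λI), which equals the number of Jordan blocks for λ):
  λ = 2: algebraic multiplicity = 5, geometric multiplicity = 4

Determining the block sizes for each eigenvalue:
  λ = 2: 4 blocks summing to 5 forces exactly one block of size 2 and the rest size 1 → block sizes [2, 1, 1, 1]

Assembling the blocks gives a Jordan form
J =
  [2, 1, 0, 0, 0]
  [0, 2, 0, 0, 0]
  [0, 0, 2, 0, 0]
  [0, 0, 0, 2, 0]
  [0, 0, 0, 0, 2]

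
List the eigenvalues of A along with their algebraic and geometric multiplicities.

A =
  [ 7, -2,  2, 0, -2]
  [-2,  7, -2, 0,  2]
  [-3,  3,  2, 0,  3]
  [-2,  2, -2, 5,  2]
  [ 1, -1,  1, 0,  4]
λ = 5: alg = 5, geom = 4

Step 1 — factor the characteristic polynomial to read off the algebraic multiplicities:
  χ_A(x) = (x - 5)^5

Step 2 — compute geometric multiplicities via the rank-nullity identity g(λ) = n − rank(A − λI):
  rank(A − (5)·I) = 1, so dim ker(A − (5)·I) = n − 1 = 4

Summary:
  λ = 5: algebraic multiplicity = 5, geometric multiplicity = 4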